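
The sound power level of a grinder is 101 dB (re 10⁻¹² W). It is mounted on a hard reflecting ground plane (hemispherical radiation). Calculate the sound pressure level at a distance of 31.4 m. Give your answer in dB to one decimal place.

63.1 dB

The power spreads over a hemisphere of area 2π·r², so L_p = L_w − 10·log₁₀(2π·r²).
2π·r² = 6195 m², 10·log₁₀ of that is 37.920 dB.
L_p = 101 − 37.920 = 63.08 dB.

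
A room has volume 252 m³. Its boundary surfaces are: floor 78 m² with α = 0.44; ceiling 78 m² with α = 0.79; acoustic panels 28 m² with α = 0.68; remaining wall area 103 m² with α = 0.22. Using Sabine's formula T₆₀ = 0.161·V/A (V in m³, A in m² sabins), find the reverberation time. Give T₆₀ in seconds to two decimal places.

0.29 s

A = Σ Sᵢαᵢ = 78·0.44 + 78·0.79 + 28·0.68 + 103·0.22 = 137.64 m².
T₆₀ = 0.161 × 252 / 137.64 = 0.295 s.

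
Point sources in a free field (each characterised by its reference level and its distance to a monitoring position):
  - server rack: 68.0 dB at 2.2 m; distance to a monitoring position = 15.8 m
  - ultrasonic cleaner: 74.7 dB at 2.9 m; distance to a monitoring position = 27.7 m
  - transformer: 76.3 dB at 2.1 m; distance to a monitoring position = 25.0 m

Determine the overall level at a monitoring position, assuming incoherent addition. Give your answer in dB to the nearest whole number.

Propagate each source to the receiver with L = L_ref − 20·log₁₀(r/r_ref), then add intensities.
server rack: 68.0 − 20·log₁₀(15.8/2.2) = 68.0 − 17.12 = 50.88 dB.
ultrasonic cleaner: 74.7 − 20·log₁₀(27.7/2.9) = 74.7 − 19.60 = 55.10 dB.
transformer: 76.3 − 20·log₁₀(25.0/2.1) = 76.3 − 21.51 = 54.79 dB.
Σ 10^(L/10) = 7.468e+05 → L_total = 10·log₁₀(7.468e+05) = 58.73 dB.

59 dB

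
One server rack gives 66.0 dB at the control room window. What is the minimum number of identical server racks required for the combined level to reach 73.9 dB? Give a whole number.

N identical sources give L₁ + 10·log₁₀ N, so require 10·log₁₀ N ≥ 73.9 − 66.0 = 7.9 dB.
N ≥ 10^(7.9/10) = 6.166, so N = 7.

7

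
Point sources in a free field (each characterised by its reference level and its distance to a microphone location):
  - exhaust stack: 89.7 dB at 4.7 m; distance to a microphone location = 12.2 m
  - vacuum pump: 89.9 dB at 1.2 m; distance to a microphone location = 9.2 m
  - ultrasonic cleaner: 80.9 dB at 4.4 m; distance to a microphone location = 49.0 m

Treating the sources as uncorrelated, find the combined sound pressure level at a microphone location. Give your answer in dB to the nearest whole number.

82 dB

Propagate each source to the receiver with L = L_ref − 20·log₁₀(r/r_ref), then add intensities.
exhaust stack: 89.7 − 20·log₁₀(12.2/4.7) = 89.7 − 8.29 = 81.41 dB.
vacuum pump: 89.9 − 20·log₁₀(9.2/1.2) = 89.9 − 17.69 = 72.21 dB.
ultrasonic cleaner: 80.9 − 20·log₁₀(49.0/4.4) = 80.9 − 20.93 = 59.97 dB.
Σ 10^(L/10) = 1.561e+08 → L_total = 10·log₁₀(1.561e+08) = 81.93 dB.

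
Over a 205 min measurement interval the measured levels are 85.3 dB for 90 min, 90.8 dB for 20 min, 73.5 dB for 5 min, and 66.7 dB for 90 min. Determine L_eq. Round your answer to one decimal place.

84.3 dB

The energy average is taken in the linear domain: L_eq = 10·log₁₀[(Σ tᵢ·10^(Lᵢ/10))/T], T = 205 min.
Σ tᵢ·10^(Lᵢ/10) = 90·10^(85.3/10) + 20·10^(90.8/10) + 5·10^(73.5/10) + 90·10^(66.7/10) = 5.507e+10.
L_eq = 10·log₁₀(5.507e+10/205) = 84.29 dB.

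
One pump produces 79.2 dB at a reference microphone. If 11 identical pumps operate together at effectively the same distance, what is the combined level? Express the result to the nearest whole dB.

N identical incoherent sources raise the level by 10·log₁₀ N.
L_total = 79.2 + 10·log₁₀(11) = 79.2 + 10.414 = 89.61 dB.

90 dB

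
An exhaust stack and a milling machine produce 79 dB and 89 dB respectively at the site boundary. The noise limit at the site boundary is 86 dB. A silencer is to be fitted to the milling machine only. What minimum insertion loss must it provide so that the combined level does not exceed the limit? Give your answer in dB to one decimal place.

4.0 dB

Everything except the milling machine sums to 10^(79/10) = 7.943e+07 in linear terms, 79.00 dB.
To meet 86 dB overall, the treated milling machine may contribute at most 10^(86/10) − 7.943e+07 = 3.187e+08, i.e. 85.03 dB.
Required insertion loss = 89 − 85.03 = 3.97 dB.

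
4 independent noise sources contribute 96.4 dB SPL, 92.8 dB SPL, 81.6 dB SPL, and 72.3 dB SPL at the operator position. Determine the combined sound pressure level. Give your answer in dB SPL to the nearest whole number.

Incoherent sources combine by intensity addition: L_total = 10·log₁₀(Σ 10^(L_i/10)).
Σ 10^(L/10) = 10^(96.4/10) + 10^(92.8/10) + 10^(81.6/10) + 10^(72.3/10) = 6.432e+09.
L_total = 10·log₁₀(6.432e+09) = 98.08 dB SPL.

98 dB SPL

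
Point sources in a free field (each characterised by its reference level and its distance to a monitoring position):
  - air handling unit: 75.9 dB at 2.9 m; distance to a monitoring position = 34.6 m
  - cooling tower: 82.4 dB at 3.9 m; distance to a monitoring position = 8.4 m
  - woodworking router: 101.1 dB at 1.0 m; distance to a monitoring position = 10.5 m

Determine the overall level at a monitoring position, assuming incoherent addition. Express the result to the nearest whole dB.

82 dB

Apply inverse-square spreading to bring every level to the receiver, then sum 10^(L/10).
air handling unit: 75.9 − 20·log₁₀(34.6/2.9) = 75.9 − 21.53 = 54.37 dB.
cooling tower: 82.4 − 20·log₁₀(8.4/3.9) = 82.4 − 6.66 = 75.74 dB.
woodworking router: 101.1 − 20·log₁₀(10.5/1.0) = 101.1 − 20.42 = 80.68 dB.
Σ 10^(L/10) = 1.546e+08 → L_total = 10·log₁₀(1.546e+08) = 81.89 dB.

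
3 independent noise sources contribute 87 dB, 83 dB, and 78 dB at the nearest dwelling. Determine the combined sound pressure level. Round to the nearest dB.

Incoherent sources combine by intensity addition: L_total = 10·log₁₀(Σ 10^(L_i/10)).
Σ 10^(L/10) = 10^(87/10) + 10^(83/10) + 10^(78/10) = 7.638e+08.
L_total = 10·log₁₀(7.638e+08) = 88.83 dB.

89 dB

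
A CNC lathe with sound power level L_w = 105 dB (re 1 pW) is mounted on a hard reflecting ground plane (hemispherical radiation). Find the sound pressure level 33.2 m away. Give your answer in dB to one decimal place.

Free-field hemispherical radiation: L_p = L_w − 10·log₁₀(2π·r²), r = 33.2 m.
2π·r² = 6926 m², 10·log₁₀ of that is 38.405 dB.
L_p = 105 − 38.405 = 66.60 dB.

66.6 dB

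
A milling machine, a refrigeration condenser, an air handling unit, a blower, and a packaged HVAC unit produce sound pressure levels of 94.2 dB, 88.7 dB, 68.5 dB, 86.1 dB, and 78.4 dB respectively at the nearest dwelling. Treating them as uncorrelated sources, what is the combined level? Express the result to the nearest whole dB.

For uncorrelated sources the intensities add, so convert each level to linear form, sum, and take 10·log₁₀ of the total.
Σ 10^(L/10) = 10^(94.2/10) + 10^(88.7/10) + 10^(68.5/10) + 10^(86.1/10) + 10^(78.4/10) = 3.855e+09.
L_total = 10·log₁₀(3.855e+09) = 95.86 dB.

96 dB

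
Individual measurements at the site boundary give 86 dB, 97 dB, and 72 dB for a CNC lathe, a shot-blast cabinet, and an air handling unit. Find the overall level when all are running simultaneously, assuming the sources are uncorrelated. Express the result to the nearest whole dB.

97 dB

For uncorrelated sources the intensities add, so convert each level to linear form, sum, and take 10·log₁₀ of the total.
Σ 10^(L/10) = 10^(86/10) + 10^(97/10) + 10^(72/10) = 5.426e+09.
L_total = 10·log₁₀(5.426e+09) = 97.34 dB.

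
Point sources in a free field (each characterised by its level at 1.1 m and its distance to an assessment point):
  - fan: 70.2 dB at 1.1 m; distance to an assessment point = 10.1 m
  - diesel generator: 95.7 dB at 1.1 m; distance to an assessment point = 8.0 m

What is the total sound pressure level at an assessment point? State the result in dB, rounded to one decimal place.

78.5 dB

First find each source's level at the receiver (point-source: −20·log₁₀(r/r_ref)), then combine on an intensity basis.
fan: 70.2 − 20·log₁₀(10.1/1.1) = 70.2 − 19.26 = 50.94 dB.
diesel generator: 95.7 − 20·log₁₀(8.0/1.1) = 95.7 − 17.23 = 78.47 dB.
Σ 10^(L/10) = 7.037e+07 → L_total = 10·log₁₀(7.037e+07) = 78.47 dB.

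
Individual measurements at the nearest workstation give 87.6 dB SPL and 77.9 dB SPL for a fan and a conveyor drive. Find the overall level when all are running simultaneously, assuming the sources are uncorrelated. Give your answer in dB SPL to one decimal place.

For uncorrelated sources the intensities add, so convert each level to linear form, sum, and take 10·log₁₀ of the total.
Σ 10^(L/10) = 10^(87.6/10) + 10^(77.9/10) = 6.371e+08.
L_total = 10·log₁₀(6.371e+08) = 88.04 dB SPL.

88.0 dB SPL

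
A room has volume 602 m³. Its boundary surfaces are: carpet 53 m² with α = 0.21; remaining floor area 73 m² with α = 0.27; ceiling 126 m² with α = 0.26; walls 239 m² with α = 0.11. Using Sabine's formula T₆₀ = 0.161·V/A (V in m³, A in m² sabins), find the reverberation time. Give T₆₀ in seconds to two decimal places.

1.08 s

A = Σ Sᵢαᵢ = 53·0.21 + 73·0.27 + 126·0.26 + 239·0.11 = 89.89 m².
T₆₀ = 0.161 × 602 / 89.89 = 1.078 s.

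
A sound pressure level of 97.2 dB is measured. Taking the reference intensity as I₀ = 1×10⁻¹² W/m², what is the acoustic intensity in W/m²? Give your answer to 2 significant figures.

0.0052 W/m²

I/I₀ = 10^(97.2/10) = 5.248e+09, so I = 5.248e+09 × 10⁻¹² W/m².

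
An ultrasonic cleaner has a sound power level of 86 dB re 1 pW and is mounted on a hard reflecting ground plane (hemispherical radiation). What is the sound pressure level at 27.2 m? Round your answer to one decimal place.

49.3 dB

L_p = L_w − 10·log₁₀(2π·r²) with r = 27.2 m.
2π·r² = 4649 m², 10·log₁₀ of that is 36.673 dB.
L_p = 86 − 36.673 = 49.33 dB.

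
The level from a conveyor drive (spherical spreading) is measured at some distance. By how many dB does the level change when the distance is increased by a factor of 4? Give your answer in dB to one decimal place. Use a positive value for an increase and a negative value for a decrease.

-12.0 dB

Point-source spreading: ΔL = −20·log₁₀(r₂/r₁).
ΔL = −20·log₁₀(4) = -12.04 dB.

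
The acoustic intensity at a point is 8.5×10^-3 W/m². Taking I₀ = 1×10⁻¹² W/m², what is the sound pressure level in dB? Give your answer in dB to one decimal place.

L = 10·log₁₀(I/I₀) = 10·log₁₀(8.5×10^-3/10⁻¹²) = 10·log₁₀(8.5×10^9).
L = 10·(0.9294 + 9) = 99.29 dB.

99.3 dB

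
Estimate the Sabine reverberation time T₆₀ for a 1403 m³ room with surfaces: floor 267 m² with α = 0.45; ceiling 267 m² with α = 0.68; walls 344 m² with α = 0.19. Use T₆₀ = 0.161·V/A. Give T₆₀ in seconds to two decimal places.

A = Σ Sᵢαᵢ = 267·0.45 + 267·0.68 + 344·0.19 = 367.07 m².
T₆₀ = 0.161 × 1403 / 367.07 = 0.615 s.

0.62 s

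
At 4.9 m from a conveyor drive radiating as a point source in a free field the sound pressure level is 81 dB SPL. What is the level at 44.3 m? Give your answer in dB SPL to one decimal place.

Point-source attenuation: ΔL = 20·log₁₀(r₂/r₁) = 20·log₁₀(44.3/4.9) = 19.124 dB.
L₂ = 81 − 20·log₁₀(44.3/4.9) = 81 − 19.124 = 61.88 dB SPL.

61.9 dB SPL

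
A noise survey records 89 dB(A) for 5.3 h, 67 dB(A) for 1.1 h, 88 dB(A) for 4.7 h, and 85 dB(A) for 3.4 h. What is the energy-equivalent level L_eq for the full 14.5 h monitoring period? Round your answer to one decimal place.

87.6 dB(A)

Weight each interval's intensity by its duration and average over T = 14.5 h:
Σ tᵢ·10^(Lᵢ/10) = 5.3·10^(89/10) + 1.1·10^(67/10) + 4.7·10^(88/10) + 3.4·10^(85/10) = 8.256e+09.
L_eq = 10·log₁₀(8.256e+09/14.5) = 87.55 dB(A).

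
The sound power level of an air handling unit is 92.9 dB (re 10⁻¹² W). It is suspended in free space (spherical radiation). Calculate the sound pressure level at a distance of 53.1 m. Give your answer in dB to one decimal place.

Free-field spherical radiation: L_p = L_w − 10·log₁₀(4π·r²), r = 53.1 m.
4π·r² = 3.543e+04 m², 10·log₁₀ of that is 45.494 dB.
L_p = 92.9 − 45.494 = 47.41 dB.

47.4 dB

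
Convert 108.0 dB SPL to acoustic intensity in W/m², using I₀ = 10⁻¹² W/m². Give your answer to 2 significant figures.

I/I₀ = 10^(108.0/10) = 6.31e+10, so I = 6.31e+10 × 10⁻¹² W/m².

0.063 W/m²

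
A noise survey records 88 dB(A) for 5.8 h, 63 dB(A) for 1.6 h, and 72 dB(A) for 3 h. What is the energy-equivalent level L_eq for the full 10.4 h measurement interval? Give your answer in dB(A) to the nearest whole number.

The energy average is taken in the linear domain: L_eq = 10·log₁₀[(Σ tᵢ·10^(Lᵢ/10))/T], T = 10.4 h.
Σ tᵢ·10^(Lᵢ/10) = 5.8·10^(88/10) + 1.6·10^(63/10) + 3·10^(72/10) = 3.710e+09.
L_eq = 10·log₁₀(3.710e+09/10.4) = 85.52 dB(A).

86 dB(A)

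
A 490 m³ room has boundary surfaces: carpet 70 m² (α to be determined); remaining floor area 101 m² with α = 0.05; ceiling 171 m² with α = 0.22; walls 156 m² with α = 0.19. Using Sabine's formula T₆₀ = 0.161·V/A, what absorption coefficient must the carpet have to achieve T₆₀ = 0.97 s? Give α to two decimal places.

0.13

From T₆₀ = 0.161·V/A, the target T₆₀ = 0.97 s needs A = 0.161·490/0.97 = 81.33 m².
Absorption from the other surfaces = 101·0.05 + 171·0.22 + 156·0.19 = 72.31 m², so the carpet must supply 9.02 m² over 70 m².
α = 9.02/70 = 0.129.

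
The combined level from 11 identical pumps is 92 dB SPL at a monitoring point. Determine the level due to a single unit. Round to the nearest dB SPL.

82 dB SPL

For N identical incoherent sources L_total = L₁ + 10·log₁₀ N, so L₁ = 92 − 10·log₁₀(11) = 92 − 10.414.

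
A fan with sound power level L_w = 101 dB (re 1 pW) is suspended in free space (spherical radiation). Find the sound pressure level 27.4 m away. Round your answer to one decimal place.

Free-field spherical radiation: L_p = L_w − 10·log₁₀(4π·r²), r = 27.4 m.
4π·r² = 9434 m², 10·log₁₀ of that is 39.747 dB.
L_p = 101 − 39.747 = 61.25 dB.

61.3 dB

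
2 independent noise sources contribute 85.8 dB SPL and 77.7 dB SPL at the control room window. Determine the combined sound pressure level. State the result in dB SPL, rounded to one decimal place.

86.4 dB SPL

For uncorrelated sources the intensities add, so convert each level to linear form, sum, and take 10·log₁₀ of the total.
Σ 10^(L/10) = 10^(85.8/10) + 10^(77.7/10) = 4.391e+08.
L_total = 10·log₁₀(4.391e+08) = 86.43 dB SPL.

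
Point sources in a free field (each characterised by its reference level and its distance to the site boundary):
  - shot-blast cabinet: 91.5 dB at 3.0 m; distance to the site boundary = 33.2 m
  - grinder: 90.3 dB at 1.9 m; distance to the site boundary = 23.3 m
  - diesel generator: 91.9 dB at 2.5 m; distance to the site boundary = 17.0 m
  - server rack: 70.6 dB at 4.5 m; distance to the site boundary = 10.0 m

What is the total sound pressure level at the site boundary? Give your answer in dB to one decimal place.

77.4 dB

Apply inverse-square spreading to bring every level to the receiver, then sum 10^(L/10).
shot-blast cabinet: 91.5 − 20·log₁₀(33.2/3.0) = 91.5 − 20.88 = 70.62 dB.
grinder: 90.3 − 20·log₁₀(23.3/1.9) = 90.3 − 21.77 = 68.53 dB.
diesel generator: 91.9 − 20·log₁₀(17.0/2.5) = 91.9 − 16.65 = 75.25 dB.
server rack: 70.6 − 20·log₁₀(10.0/4.5) = 70.6 − 6.94 = 63.66 dB.
Σ 10^(L/10) = 5.448e+07 → L_total = 10·log₁₀(5.448e+07) = 77.36 dB.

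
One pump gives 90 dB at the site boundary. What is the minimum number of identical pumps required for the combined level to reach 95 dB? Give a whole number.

Need L₁ + 10·log₁₀ N ≥ 95, i.e. log₁₀ N ≥ 0.50.
N ≥ 10^(5.0/10) = 3.162, so N = 4.

4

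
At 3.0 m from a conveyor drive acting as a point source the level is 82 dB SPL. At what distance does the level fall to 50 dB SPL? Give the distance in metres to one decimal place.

Point-source spreading drops the level by 20·log₁₀(r₂/r₁); inverting, r₂/r₁ = 10^(ΔL/20).
r₂ = 3.0·10^((82−50)/20) = 3.0·10^(32.0/20) = 119.43 m.

119.4 m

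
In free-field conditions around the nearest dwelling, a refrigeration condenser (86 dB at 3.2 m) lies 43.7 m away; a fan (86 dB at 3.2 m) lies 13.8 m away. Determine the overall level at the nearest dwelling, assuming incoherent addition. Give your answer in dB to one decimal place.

Propagate each source to the receiver with L = L_ref − 20·log₁₀(r/r_ref), then add intensities.
refrigeration condenser: 86 − 20·log₁₀(43.7/3.2) = 86 − 22.71 = 63.29 dB.
fan: 86 − 20·log₁₀(13.8/3.2) = 86 − 12.69 = 73.31 dB.
Σ 10^(L/10) = 2.354e+07 → L_total = 10·log₁₀(2.354e+07) = 73.72 dB.

73.7 dB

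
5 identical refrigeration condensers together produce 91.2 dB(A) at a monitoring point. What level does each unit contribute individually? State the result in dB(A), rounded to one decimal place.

84.2 dB(A)

For N identical incoherent sources L_total = L₁ + 10·log₁₀ N, so L₁ = 91.2 − 10·log₁₀(5) = 91.2 − 6.990.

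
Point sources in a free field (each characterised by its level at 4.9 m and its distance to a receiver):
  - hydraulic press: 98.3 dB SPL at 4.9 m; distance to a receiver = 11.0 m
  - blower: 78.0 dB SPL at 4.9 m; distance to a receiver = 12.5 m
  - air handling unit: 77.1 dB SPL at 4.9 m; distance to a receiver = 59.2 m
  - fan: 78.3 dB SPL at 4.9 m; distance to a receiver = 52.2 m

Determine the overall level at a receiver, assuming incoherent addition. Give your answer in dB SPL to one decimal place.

Propagate each source to the receiver with L = L_ref − 20·log₁₀(r/r_ref), then add intensities.
hydraulic press: 98.3 − 20·log₁₀(11.0/4.9) = 98.3 − 7.02 = 91.28 dB SPL.
blower: 78.0 − 20·log₁₀(12.5/4.9) = 78.0 − 8.13 = 69.87 dB SPL.
air handling unit: 77.1 − 20·log₁₀(59.2/4.9) = 77.1 − 21.64 = 55.46 dB SPL.
fan: 78.3 − 20·log₁₀(52.2/4.9) = 78.3 − 20.55 = 57.75 dB SPL.
Σ 10^(L/10) = 1.352e+09 → L_total = 10·log₁₀(1.352e+09) = 91.31 dB SPL.

91.3 dB SPL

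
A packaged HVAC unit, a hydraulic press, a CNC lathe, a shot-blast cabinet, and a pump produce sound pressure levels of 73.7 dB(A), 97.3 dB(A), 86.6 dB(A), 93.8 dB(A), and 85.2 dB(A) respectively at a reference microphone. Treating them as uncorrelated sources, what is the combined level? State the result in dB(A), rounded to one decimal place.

For uncorrelated sources the intensities add, so convert each level to linear form, sum, and take 10·log₁₀ of the total.
Σ 10^(L/10) = 10^(73.7/10) + 10^(97.3/10) + 10^(86.6/10) + 10^(93.8/10) + 10^(85.2/10) = 8.581e+09.
L_total = 10·log₁₀(8.581e+09) = 99.34 dB(A).

99.3 dB(A)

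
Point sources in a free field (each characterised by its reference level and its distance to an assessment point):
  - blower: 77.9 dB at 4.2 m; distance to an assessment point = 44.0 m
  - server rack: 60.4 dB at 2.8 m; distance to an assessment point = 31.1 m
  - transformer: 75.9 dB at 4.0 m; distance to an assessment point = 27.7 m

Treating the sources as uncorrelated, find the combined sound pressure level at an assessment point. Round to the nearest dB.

61 dB

Apply inverse-square spreading to bring every level to the receiver, then sum 10^(L/10).
blower: 77.9 − 20·log₁₀(44.0/4.2) = 77.9 − 20.40 = 57.50 dB.
server rack: 60.4 − 20·log₁₀(31.1/2.8) = 60.4 − 20.91 = 39.49 dB.
transformer: 75.9 − 20·log₁₀(27.7/4.0) = 75.9 − 16.81 = 59.09 dB.
Σ 10^(L/10) = 1.382e+06 → L_total = 10·log₁₀(1.382e+06) = 61.40 dB.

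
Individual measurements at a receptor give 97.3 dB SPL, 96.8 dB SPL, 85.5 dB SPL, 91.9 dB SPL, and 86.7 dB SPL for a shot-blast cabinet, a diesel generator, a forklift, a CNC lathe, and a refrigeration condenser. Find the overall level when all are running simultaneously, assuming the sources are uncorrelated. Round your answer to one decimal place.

101.0 dB SPL

Incoherent sources combine by intensity addition: L_total = 10·log₁₀(Σ 10^(L_i/10)).
Σ 10^(L/10) = 10^(97.3/10) + 10^(96.8/10) + 10^(85.5/10) + 10^(91.9/10) + 10^(86.7/10) = 1.253e+10.
L_total = 10·log₁₀(1.253e+10) = 100.98 dB SPL.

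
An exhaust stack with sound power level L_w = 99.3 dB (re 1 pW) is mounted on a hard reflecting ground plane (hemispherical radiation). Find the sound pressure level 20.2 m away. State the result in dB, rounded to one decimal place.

L_p = L_w − 10·log₁₀(2π·r²) with r = 20.2 m.
2π·r² = 2564 m², 10·log₁₀ of that is 34.089 dB.
L_p = 99.3 − 34.089 = 65.21 dB.

65.2 dB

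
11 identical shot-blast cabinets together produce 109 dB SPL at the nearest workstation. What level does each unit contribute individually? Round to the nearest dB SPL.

Dividing the total intensity by 11 lowers the level by 10·log₁₀ 11 = 10.414 dB: L₁ = 109 − 10.414.

99 dB SPL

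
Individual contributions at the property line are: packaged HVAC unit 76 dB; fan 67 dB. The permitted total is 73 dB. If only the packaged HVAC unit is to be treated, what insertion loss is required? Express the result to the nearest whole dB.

4 dB

The untreated sources together contribute 10^(67/10) = 5.012e+06, i.e. 67.00 dB.
The limit corresponds to 10^(73/10) = 1.995e+07; subtracting the fixed part leaves 1.494e+07 for the packaged HVAC unit, i.e. 71.74 dB.
So the packaged HVAC unit must be reduced from 76 to 71.74 dB: IL = 4.26 dB.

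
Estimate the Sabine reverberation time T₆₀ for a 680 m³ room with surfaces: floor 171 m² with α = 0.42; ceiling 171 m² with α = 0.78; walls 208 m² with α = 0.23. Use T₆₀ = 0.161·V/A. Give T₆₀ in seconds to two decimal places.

A = Σ Sᵢαᵢ = 171·0.42 + 171·0.78 + 208·0.23 = 253.04 m².
T₆₀ = 0.161·V/A = 0.161·680/253.04 = 0.433 s.

0.43 s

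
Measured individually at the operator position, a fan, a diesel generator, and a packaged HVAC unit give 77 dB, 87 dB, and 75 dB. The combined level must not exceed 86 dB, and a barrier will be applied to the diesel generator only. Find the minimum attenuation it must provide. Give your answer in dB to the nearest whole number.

2 dB

Everything except the diesel generator sums to 10^(77/10) + 10^(75/10) = 8.174e+07 in linear terms, 79.12 dB.
To meet 86 dB overall, the treated diesel generator may contribute at most 10^(86/10) − 8.174e+07 = 3.164e+08, i.e. 85.00 dB.
So the diesel generator must be reduced from 87 to 85.00 dB: IL = 2.00 dB.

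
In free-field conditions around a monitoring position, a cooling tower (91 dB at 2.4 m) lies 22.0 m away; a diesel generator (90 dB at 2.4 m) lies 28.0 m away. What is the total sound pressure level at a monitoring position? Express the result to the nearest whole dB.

First find each source's level at the receiver (point-source: −20·log₁₀(r/r_ref)), then combine on an intensity basis.
cooling tower: 91 − 20·log₁₀(22.0/2.4) = 91 − 19.24 = 71.76 dB.
diesel generator: 90 − 20·log₁₀(28.0/2.4) = 90 − 21.34 = 68.66 dB.
Σ 10^(L/10) = 2.233e+07 → L_total = 10·log₁₀(2.233e+07) = 73.49 dB.

73 dB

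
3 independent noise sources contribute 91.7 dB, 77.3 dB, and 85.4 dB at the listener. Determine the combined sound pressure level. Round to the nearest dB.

Incoherent sources combine by intensity addition: L_total = 10·log₁₀(Σ 10^(L_i/10)).
Σ 10^(L/10) = 10^(91.7/10) + 10^(77.3/10) + 10^(85.4/10) = 1.880e+09.
L_total = 10·log₁₀(1.880e+09) = 92.74 dB.

93 dB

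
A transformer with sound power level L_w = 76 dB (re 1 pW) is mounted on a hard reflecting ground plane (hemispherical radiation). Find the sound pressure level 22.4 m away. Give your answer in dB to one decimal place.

The power spreads over a hemisphere of area 2π·r², so L_p = L_w − 10·log₁₀(2π·r²).
2π·r² = 3153 m², 10·log₁₀ of that is 34.987 dB.
L_p = 76 − 34.987 = 41.01 dB.

41.0 dB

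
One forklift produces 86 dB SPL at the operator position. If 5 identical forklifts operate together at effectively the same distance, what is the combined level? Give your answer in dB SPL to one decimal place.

N identical incoherent sources raise the level by 10·log₁₀ N.
L_total = 86 + 10·log₁₀(5) = 86 + 6.990 = 92.99 dB SPL.

93.0 dB SPL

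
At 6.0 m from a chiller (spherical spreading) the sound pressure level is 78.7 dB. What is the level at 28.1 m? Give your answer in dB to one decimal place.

65.3 dB

Point-source attenuation: ΔL = 20·log₁₀(r₂/r₁) = 20·log₁₀(28.1/6.0) = 13.411 dB.
L₂ = 78.7 − 20·log₁₀(28.1/6.0) = 78.7 − 13.411 = 65.29 dB.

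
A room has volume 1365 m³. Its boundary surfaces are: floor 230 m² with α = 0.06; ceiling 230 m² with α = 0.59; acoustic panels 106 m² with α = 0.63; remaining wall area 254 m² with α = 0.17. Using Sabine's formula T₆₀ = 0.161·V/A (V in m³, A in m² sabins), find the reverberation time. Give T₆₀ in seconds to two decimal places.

A = Σ Sᵢαᵢ = 230·0.06 + 230·0.59 + 106·0.63 + 254·0.17 = 259.46 m².
T₆₀ = 0.161 × 1365 / 259.46 = 0.847 s.

0.85 s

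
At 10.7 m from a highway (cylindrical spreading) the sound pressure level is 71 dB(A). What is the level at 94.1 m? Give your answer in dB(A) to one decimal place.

Line-source attenuation: ΔL = 10·log₁₀(r₂/r₁) = 10·log₁₀(94.1/10.7) = 9.442 dB.
L₂ = 71 − 10·log₁₀(94.1/10.7) = 71 − 9.442 = 61.56 dB(A).

61.6 dB(A)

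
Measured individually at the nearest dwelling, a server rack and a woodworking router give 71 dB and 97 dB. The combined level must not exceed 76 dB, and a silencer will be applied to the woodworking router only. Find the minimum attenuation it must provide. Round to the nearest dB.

The untreated sources together contribute 10^(71/10) = 1.259e+07, i.e. 71.00 dB.
To meet 76 dB overall, the treated woodworking router may contribute at most 10^(76/10) − 1.259e+07 = 2.722e+07, i.e. 74.35 dB.
Required insertion loss = 97 − 74.35 = 22.65 dB.

23 dB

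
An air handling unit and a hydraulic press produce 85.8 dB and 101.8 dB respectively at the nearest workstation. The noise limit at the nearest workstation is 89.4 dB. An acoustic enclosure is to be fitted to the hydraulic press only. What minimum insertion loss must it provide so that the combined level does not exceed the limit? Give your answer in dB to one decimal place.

14.9 dB

Fixed contribution from the other source: Σ 10^(L/10) = 10^(85.8/10) = 3.802e+08 (85.80 dB).
To meet 89.4 dB overall, the treated hydraulic press may contribute at most 10^(89.4/10) − 3.802e+08 = 4.908e+08, i.e. 86.91 dB.
So the hydraulic press must be reduced from 101.8 to 86.91 dB: IL = 14.89 dB.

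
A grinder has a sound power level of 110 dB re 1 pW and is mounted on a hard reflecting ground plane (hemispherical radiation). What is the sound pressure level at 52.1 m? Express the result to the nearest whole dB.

68 dB

The power spreads over a hemisphere of area 2π·r², so L_p = L_w − 10·log₁₀(2π·r²).
2π·r² = 1.706e+04 m², 10·log₁₀ of that is 42.319 dB.
L_p = 110 − 42.319 = 67.68 dB.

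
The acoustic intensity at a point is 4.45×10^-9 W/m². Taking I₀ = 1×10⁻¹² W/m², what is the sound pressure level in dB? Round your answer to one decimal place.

36.5 dB

L = 10·log₁₀(I/I₀) = 10·log₁₀(4.45×10^-9/10⁻¹²) = 10·log₁₀(4.45×10^3).
L = 10·(0.6484 + 3) = 36.48 dB.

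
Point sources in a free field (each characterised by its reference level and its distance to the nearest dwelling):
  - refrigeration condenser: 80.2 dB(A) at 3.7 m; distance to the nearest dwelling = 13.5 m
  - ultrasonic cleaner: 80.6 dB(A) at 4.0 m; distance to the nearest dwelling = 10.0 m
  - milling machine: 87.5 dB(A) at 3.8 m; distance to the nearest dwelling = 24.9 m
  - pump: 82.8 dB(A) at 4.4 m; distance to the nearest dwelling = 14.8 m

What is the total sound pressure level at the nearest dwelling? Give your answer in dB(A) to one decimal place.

77.5 dB(A)

Apply inverse-square spreading to bring every level to the receiver, then sum 10^(L/10).
refrigeration condenser: 80.2 − 20·log₁₀(13.5/3.7) = 80.2 − 11.24 = 68.96 dB(A).
ultrasonic cleaner: 80.6 − 20·log₁₀(10.0/4.0) = 80.6 − 7.96 = 72.64 dB(A).
milling machine: 87.5 − 20·log₁₀(24.9/3.8) = 87.5 − 16.33 = 71.17 dB(A).
pump: 82.8 − 20·log₁₀(14.8/4.4) = 82.8 − 10.54 = 72.26 dB(A).
Σ 10^(L/10) = 5.617e+07 → L_total = 10·log₁₀(5.617e+07) = 77.50 dB(A).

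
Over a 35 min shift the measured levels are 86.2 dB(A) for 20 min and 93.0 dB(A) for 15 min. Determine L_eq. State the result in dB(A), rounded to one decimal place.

90.4 dB(A)

L_eq = 10·log₁₀[(1/T)·Σ tᵢ·10^(Lᵢ/10)] with T = 35 min.
Σ tᵢ·10^(Lᵢ/10) = 20·10^(86.2/10) + 15·10^(93.0/10) = 3.827e+10.
L_eq = 10·log₁₀(3.827e+10/35) = 90.39 dB(A).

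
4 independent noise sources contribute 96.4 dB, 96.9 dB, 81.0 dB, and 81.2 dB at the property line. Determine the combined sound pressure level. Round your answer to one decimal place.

99.8 dB

For uncorrelated sources the intensities add, so convert each level to linear form, sum, and take 10·log₁₀ of the total.
Σ 10^(L/10) = 10^(96.4/10) + 10^(96.9/10) + 10^(81.0/10) + 10^(81.2/10) = 9.521e+09.
L_total = 10·log₁₀(9.521e+09) = 99.79 dB.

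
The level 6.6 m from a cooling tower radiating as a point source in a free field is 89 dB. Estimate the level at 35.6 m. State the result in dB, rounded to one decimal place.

74.4 dB

Spherical spreading from a point source gives a 20·log₁₀(r₂/r₁) drop.
L₂ = 89 − 20·log₁₀(35.6/6.6) = 89 − 14.638 = 74.36 dB.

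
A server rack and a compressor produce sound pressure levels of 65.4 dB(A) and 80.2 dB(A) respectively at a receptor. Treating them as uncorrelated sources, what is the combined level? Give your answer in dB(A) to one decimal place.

80.3 dB(A)

Incoherent sources combine by intensity addition: L_total = 10·log₁₀(Σ 10^(L_i/10)).
Σ 10^(L/10) = 10^(65.4/10) + 10^(80.2/10) = 1.082e+08.
L_total = 10·log₁₀(1.082e+08) = 80.34 dB(A).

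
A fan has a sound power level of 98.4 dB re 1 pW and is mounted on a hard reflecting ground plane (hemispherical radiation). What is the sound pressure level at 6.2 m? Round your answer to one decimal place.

74.6 dB

L_p = L_w − 10·log₁₀(2π·r²) with r = 6.2 m.
2π·r² = 241.5 m², 10·log₁₀ of that is 23.830 dB.
L_p = 98.4 − 23.830 = 74.57 dB.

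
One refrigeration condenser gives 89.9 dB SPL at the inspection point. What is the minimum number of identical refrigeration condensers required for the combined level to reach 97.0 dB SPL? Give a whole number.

N identical sources give L₁ + 10·log₁₀ N, so require 10·log₁₀ N ≥ 97.0 − 89.9 = 7.1 dB.
N ≥ 10^(7.1/10) = 5.129, so N = 6.

6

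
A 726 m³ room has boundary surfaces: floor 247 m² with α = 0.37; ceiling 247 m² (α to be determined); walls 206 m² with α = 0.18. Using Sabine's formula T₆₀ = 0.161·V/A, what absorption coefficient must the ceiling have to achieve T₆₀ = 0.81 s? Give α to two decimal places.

Required total absorption A = 0.161·726/0.81 = 144.30 m².
Absorption from the other surfaces = 247·0.37 + 206·0.18 = 128.47 m², so the ceiling must supply 15.83 m² over 247 m².
α = 15.83/247 = 0.064.

0.06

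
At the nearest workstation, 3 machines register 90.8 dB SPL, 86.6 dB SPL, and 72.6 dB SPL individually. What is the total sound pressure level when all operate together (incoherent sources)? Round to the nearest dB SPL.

92 dB SPL

For uncorrelated sources the intensities add, so convert each level to linear form, sum, and take 10·log₁₀ of the total.
Σ 10^(L/10) = 10^(90.8/10) + 10^(86.6/10) + 10^(72.6/10) = 1.678e+09.
L_total = 10·log₁₀(1.678e+09) = 92.25 dB SPL.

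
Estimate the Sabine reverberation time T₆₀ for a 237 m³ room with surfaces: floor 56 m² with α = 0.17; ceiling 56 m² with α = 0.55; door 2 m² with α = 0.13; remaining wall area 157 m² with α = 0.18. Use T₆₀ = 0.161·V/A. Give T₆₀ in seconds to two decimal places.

Summing Sᵢαᵢ: 56·0.17 + 56·0.55 + 2·0.13 + 157·0.18 = 68.84 m².
T₆₀ = 0.161 × 237 / 68.84 = 0.554 s.

0.55 s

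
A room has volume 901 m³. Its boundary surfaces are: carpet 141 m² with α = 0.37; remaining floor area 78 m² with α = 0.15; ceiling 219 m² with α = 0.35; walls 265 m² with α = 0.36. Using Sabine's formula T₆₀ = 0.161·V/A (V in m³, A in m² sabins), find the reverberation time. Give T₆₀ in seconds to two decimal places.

0.61 s

Summing Sᵢαᵢ: 141·0.37 + 78·0.15 + 219·0.35 + 265·0.36 = 235.92 m².
T₆₀ = 0.161 × 901 / 235.92 = 0.615 s.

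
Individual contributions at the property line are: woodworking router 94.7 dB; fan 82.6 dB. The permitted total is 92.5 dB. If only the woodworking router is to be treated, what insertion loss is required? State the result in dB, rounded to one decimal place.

2.7 dB

Fixed contribution from the other source: Σ 10^(L/10) = 10^(82.6/10) = 1.820e+08 (82.60 dB).
To meet 92.5 dB overall, the treated woodworking router may contribute at most 10^(92.5/10) − 1.820e+08 = 1.596e+09, i.e. 92.03 dB.
Required insertion loss = 94.7 − 92.03 = 2.67 dB.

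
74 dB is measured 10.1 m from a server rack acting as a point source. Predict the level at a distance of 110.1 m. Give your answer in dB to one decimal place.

Spherical spreading from a point source gives a 20·log₁₀(r₂/r₁) drop.
L₂ = 74 − 20·log₁₀(110.1/10.1) = 74 − 20.749 = 53.25 dB.

53.3 dB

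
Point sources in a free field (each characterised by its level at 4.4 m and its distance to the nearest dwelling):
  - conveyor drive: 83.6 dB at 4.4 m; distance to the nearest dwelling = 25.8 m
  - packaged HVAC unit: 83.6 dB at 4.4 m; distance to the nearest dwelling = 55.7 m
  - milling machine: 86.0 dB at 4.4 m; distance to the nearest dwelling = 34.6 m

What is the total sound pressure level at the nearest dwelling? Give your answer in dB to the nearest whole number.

First find each source's level at the receiver (point-source: −20·log₁₀(r/r_ref)), then combine on an intensity basis.
conveyor drive: 83.6 − 20·log₁₀(25.8/4.4) = 83.6 − 15.36 = 68.24 dB.
packaged HVAC unit: 83.6 − 20·log₁₀(55.7/4.4) = 83.6 − 22.05 = 61.55 dB.
milling machine: 86.0 − 20·log₁₀(34.6/4.4) = 86.0 − 17.91 = 68.09 dB.
Σ 10^(L/10) = 1.453e+07 → L_total = 10·log₁₀(1.453e+07) = 71.62 dB.

72 dB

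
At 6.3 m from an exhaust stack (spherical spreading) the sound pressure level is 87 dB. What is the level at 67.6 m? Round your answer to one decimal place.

For a point source, L₂ = L₁ − 20·log₁₀(r₂/r₁).
L₂ = 87 − 20·log₁₀(67.6/6.3) = 87 − 20.612 = 66.39 dB.

66.4 dB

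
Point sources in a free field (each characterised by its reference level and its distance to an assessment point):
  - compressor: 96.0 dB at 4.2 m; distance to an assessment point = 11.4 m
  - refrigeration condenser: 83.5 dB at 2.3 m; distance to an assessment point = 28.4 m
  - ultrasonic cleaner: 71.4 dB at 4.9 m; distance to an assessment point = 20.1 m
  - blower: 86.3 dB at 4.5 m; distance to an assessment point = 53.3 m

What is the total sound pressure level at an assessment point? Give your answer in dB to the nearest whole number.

87 dB

Apply inverse-square spreading to bring every level to the receiver, then sum 10^(L/10).
compressor: 96.0 − 20·log₁₀(11.4/4.2) = 96.0 − 8.67 = 87.33 dB.
refrigeration condenser: 83.5 − 20·log₁₀(28.4/2.3) = 83.5 − 21.83 = 61.67 dB.
ultrasonic cleaner: 71.4 − 20·log₁₀(20.1/4.9) = 71.4 − 12.26 = 59.14 dB.
blower: 86.3 − 20·log₁₀(53.3/4.5) = 86.3 − 21.47 = 64.83 dB.
Σ 10^(L/10) = 5.457e+08 → L_total = 10·log₁₀(5.457e+08) = 87.37 dB.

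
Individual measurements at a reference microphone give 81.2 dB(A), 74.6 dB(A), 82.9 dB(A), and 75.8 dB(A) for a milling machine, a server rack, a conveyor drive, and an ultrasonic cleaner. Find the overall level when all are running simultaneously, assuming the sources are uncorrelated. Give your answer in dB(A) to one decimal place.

86.0 dB(A)

For uncorrelated sources the intensities add, so convert each level to linear form, sum, and take 10·log₁₀ of the total.
Σ 10^(L/10) = 10^(81.2/10) + 10^(74.6/10) + 10^(82.9/10) + 10^(75.8/10) = 3.937e+08.
L_total = 10·log₁₀(3.937e+08) = 85.95 dB(A).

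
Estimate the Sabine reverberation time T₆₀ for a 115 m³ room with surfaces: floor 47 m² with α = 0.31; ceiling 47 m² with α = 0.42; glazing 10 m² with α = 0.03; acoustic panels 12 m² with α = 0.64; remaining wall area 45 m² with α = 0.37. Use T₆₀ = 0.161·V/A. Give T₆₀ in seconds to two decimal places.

0.31 s

Summing Sᵢαᵢ: 47·0.31 + 47·0.42 + 10·0.03 + 12·0.64 + 45·0.37 = 58.94 m².
T₆₀ = 0.161 × 115 / 58.94 = 0.314 s.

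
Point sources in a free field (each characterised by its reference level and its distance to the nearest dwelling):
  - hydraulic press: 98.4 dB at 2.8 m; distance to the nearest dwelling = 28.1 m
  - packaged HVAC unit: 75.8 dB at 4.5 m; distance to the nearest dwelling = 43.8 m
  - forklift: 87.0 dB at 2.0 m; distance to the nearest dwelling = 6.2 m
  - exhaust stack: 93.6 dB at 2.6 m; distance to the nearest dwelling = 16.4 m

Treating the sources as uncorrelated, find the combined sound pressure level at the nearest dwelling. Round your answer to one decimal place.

Propagate each source to the receiver with L = L_ref − 20·log₁₀(r/r_ref), then add intensities.
hydraulic press: 98.4 − 20·log₁₀(28.1/2.8) = 98.4 − 20.03 = 78.37 dB.
packaged HVAC unit: 75.8 − 20·log₁₀(43.8/4.5) = 75.8 − 19.77 = 56.03 dB.
forklift: 87.0 − 20·log₁₀(6.2/2.0) = 87.0 − 9.83 = 77.17 dB.
exhaust stack: 93.6 − 20·log₁₀(16.4/2.6) = 93.6 − 16.00 = 77.60 dB.
Σ 10^(L/10) = 1.788e+08 → L_total = 10·log₁₀(1.788e+08) = 82.52 dB.

82.5 dB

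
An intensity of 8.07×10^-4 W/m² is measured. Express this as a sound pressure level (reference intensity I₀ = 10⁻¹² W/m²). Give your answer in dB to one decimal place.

L = 10·log₁₀(I/I₀) = 10·log₁₀(8.07×10^-4/10⁻¹²) = 10·log₁₀(8.07×10^8).
L = 10·(0.9069 + 8) = 89.07 dB.

89.1 dB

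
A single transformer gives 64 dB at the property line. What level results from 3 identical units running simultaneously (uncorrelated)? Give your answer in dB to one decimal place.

L_total = L₁ + 10·log₁₀ N for N identical incoherent sources.
L_total = 64 + 10·log₁₀(3) = 64 + 4.771 = 68.77 dB.

68.8 dB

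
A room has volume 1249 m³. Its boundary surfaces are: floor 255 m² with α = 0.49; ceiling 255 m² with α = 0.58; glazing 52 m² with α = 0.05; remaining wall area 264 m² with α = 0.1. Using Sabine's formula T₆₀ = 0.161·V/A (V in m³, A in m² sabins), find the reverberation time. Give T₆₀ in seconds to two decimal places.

0.67 s

Total absorption A = 255·0.49 + 255·0.58 + 52·0.05 + 264·0.1 = 301.85 m² sabins.
T₆₀ = 0.161 × 1249 / 301.85 = 0.666 s.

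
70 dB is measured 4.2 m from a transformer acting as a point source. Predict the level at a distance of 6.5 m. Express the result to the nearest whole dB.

Point-source attenuation: ΔL = 20·log₁₀(r₂/r₁) = 20·log₁₀(6.5/4.2) = 3.793 dB.
L₂ = 70 − 20·log₁₀(6.5/4.2) = 70 − 3.793 = 66.21 dB.

66 dB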